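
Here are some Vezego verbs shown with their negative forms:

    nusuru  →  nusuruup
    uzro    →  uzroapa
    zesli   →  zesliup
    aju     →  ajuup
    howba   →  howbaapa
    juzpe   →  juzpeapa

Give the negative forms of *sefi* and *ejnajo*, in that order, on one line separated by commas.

Looking at the last vowel of each stem: -up when the last vowel of the stem is a high vowel (*nusuru*, *zesli*, *aju*); -apa when the last vowel of the stem is a non-high vowel (*uzro*, *howba*, *juzpe*).
Since the last vowel of *sefi* is /i/ (a high vowel), it takes -up, giving *sefiup*.
*ejnajo*: last vowel = /o/, a non-high vowel → -apa → *ejnajoapa*.

sefiup, ejnajoapa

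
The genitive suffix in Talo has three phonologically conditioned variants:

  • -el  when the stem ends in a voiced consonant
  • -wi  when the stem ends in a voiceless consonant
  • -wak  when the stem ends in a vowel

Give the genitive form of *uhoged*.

*uhoged* — final sound /d/ (a voiced consonant) → -el → *uhogedel*.

uhogedel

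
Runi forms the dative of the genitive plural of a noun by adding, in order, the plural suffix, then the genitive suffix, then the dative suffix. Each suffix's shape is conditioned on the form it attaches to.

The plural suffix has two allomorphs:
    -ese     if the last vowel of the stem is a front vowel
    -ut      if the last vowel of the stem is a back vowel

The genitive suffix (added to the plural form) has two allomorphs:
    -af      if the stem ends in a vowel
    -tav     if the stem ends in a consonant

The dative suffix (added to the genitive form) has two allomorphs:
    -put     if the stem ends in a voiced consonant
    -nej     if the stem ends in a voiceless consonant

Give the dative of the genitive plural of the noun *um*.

umuttavput

Since the last vowel of *um* is /u/ (a back vowel), it takes -ut, giving *umut*.
The final sound of the plural form *umut* is /t/, which is a consonant, so the genitive suffix is -tav, giving *umuttav*.
The genitive form *umuttav*: final consonant = /v/, voiced → -put → *umuttavput*.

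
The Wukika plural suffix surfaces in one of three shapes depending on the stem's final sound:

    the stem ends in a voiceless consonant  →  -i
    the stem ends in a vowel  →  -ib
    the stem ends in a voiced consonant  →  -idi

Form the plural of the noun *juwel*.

juwelidi

The final sound of *juwel* is /l/, which is a voiced consonant, so the suffix is -idi, giving *juwelidi*.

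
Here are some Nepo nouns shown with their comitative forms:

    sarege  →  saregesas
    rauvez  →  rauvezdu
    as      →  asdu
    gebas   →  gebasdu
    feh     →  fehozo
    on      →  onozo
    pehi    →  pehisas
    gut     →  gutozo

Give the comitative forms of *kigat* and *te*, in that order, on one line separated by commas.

kigatozo, tesas

Looking at the final sound of each stem: -du when the stem ends in a sibilant (*rauvez*, *as*, *gebas*); -ozo when the stem ends in a non-sibilant consonant (*feh*, *on*, *gut*); -sas when the stem ends in a vowel (*sarege*, *pehi*).
The final sound of *kigat* is /t/, which is a non-sibilant consonant, so the suffix is -ozo, giving *kigatozo*.
Since the final sound of *te* is /e/ (a vowel), it takes -sas, giving *tesas*.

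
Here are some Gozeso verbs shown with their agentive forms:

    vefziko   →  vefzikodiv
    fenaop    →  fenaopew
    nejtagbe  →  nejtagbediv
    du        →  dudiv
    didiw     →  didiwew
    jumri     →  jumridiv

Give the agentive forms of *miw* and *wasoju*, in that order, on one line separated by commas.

The pattern is consonant vs. vowel: -ew when the stem ends in a consonant (*fenaop*, *didiw*); -div when the stem ends in a vowel (*vefziko*, *nejtagbe*, *du*, *jumri*).
The final sound of *miw* is /w/, which is a consonant, so the suffix is -ew, giving *miwew*.
Since the final sound of *wasoju* is /u/ (a vowel), it takes -div, giving *wasojudiv*.

miwew, wasojudiv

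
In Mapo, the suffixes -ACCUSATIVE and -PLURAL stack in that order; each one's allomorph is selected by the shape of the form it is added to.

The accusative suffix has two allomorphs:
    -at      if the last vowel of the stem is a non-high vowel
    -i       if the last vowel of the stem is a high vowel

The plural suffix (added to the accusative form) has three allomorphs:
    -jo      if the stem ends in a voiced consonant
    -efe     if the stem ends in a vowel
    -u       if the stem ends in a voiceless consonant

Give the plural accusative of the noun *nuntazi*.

nuntaziiefe

*nuntazi*: last vowel = /i/, a high vowel → -i → *nuntazii*.
The accusative form *nuntazii*: final sound = /i/, a vowel → -efe → *nuntaziiefe*.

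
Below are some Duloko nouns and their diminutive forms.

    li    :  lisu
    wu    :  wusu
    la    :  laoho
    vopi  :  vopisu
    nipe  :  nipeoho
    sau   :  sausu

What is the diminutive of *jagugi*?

The alternation tracks the last vowel of the stem — -su when the last vowel of the stem is a high vowel (*li*, *wu*, *vopi*, *sau*); -oho when the last vowel of the stem is a non-high vowel (*la*, *nipe*).
*jagugi* — last vowel /i/ (a high vowel) → -su → *jagugisu*.

jagugisu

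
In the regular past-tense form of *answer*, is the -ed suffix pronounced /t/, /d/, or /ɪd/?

/d/

The stem *answer* ends in a voiced sound other than /d/.
The -ed suffix is realized as /ɪd/ after /t, d/; as /t/ after other voiceless consonants; and as /d/ after other voiced sounds.
So -ed on *answer* is pronounced /d/.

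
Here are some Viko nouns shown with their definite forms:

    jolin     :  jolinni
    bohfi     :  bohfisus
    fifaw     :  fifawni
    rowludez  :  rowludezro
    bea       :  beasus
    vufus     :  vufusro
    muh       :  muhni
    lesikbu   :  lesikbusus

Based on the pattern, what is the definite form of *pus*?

The pattern is sibilance of the final sound: -ro when the stem ends in a sibilant (*rowludez*, *vufus*); -ni when the stem ends in a non-sibilant consonant (*jolin*, *fifaw*, *muh*); -sus when the stem ends in a vowel (*bohfi*, *bea*, *lesikbu*).
*pus* — final sound /s/ (a sibilant) → -ro → *pusro*.

pusro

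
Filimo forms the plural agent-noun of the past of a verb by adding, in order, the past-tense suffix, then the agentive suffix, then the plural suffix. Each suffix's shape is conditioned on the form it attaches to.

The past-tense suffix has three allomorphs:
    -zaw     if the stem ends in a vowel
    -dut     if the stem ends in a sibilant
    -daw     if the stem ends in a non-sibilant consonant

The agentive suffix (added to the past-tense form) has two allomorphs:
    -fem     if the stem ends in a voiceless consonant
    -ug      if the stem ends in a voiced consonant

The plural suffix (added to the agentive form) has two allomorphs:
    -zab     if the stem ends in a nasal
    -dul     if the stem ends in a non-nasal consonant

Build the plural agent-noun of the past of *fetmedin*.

fetmedindawugdul

The final sound of *fetmedin* is /n/, which is a non-sibilant consonant, so the past-tense suffix is -daw, giving *fetmedindaw*.
The final consonant of the past-tense form *fetmedindaw* is /w/, which is voiced, so the agentive suffix is -ug, giving *fetmedindawug*.
Since the final consonant of the agentive form *fetmedindawug* is /g/ (non-nasal), it takes -dul, giving *fetmedindawugdul*.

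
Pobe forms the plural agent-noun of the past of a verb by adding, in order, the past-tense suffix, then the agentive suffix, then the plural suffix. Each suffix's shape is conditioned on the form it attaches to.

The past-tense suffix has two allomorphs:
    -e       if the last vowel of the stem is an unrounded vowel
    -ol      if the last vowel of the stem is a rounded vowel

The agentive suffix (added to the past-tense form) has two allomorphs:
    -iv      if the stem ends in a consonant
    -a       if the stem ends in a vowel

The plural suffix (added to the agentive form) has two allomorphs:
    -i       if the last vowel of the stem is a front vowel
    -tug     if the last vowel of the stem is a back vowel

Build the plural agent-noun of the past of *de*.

The last vowel of *de* is /e/, which is an unrounded vowel, so the past-tense suffix is -e, giving *dee*.
Since the final sound of the past-tense form *dee* is /e/ (a vowel), it takes -a, giving *deea*.
The last vowel of the agentive form *deea* is /a/, which is a back vowel, so the plural suffix is -tug, giving *deeatug*.

deeatug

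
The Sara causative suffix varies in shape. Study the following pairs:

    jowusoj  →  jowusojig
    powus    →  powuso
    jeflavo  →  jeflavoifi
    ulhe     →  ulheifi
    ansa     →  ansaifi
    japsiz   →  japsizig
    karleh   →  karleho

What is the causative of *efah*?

The alternation tracks the final sound of the stem — -o when the stem ends in a voiceless consonant (*powus*, *karleh*); -ig when the stem ends in a voiced consonant (*jowusoj*, *japsiz*); -ifi when the stem ends in a vowel (*jeflavo*, *ulhe*, *ansa*).
*efah* — final sound /h/ (a voiceless consonant) → -o → *efaho*.

efaho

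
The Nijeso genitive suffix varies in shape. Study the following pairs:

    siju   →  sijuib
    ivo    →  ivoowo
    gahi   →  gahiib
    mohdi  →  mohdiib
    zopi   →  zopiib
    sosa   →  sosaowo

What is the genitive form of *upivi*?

The alternation tracks the last vowel of the stem — -ib when the last vowel of the stem is a high vowel (*siju*, *gahi*, *mohdi*, *zopi*); -owo when the last vowel of the stem is a non-high vowel (*ivo*, *sosa*).
*upivi* — last vowel /i/ (a high vowel) → -ib → *upiviib*.

upiviib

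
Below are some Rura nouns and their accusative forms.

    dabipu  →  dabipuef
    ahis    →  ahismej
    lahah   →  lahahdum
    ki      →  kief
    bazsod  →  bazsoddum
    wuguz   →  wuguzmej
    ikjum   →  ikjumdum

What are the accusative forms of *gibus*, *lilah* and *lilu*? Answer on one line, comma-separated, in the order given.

gibusmej, lilahdum, liluef

The suffix is conditioned by the final sound: -mej when the stem ends in a sibilant (*ahis*, *wuguz*); -dum when the stem ends in a non-sibilant consonant (*lahah*, *bazsod*, *ikjum*); -ef when the stem ends in a vowel (*dabipu*, *ki*).
The final sound of *gibus* is /s/, which is a sibilant, so the suffix is -mej, giving *gibusmej*.
*lilah* — final sound /h/ (a non-sibilant consonant) → -dum → *lilahdum*.
*lilu* — final sound /u/ (a vowel) → -ef → *liluef*.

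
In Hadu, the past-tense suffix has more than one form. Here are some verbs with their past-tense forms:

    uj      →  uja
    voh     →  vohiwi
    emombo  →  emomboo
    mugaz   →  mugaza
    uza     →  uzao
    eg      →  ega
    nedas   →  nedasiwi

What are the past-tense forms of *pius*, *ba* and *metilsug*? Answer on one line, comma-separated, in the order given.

piusiwi, bao, metilsuga

Looking at the final sound of each stem: -iwi when the stem ends in a voiceless consonant (*voh*, *nedas*); -a when the stem ends in a voiced consonant (*uj*, *mugaz*, *eg*); -o when the stem ends in a vowel (*emombo*, *uza*).
Since the final sound of *pius* is /s/ (a voiceless consonant), it takes -iwi, giving *piusiwi*.
*ba*: final sound = /a/, a vowel → -o → *bao*.
Since the final sound of *metilsug* is /g/ (a voiced consonant), it takes -a, giving *metilsuga*.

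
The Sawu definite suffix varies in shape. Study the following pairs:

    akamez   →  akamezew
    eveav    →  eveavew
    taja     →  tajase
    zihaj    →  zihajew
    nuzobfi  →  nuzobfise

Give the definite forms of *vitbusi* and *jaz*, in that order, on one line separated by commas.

vitbusise, jazew

The suffix is conditioned by the final sound: -ew when the stem ends in a consonant (*akamez*, *eveav*, *zihaj*); -se when the stem ends in a vowel (*taja*, *nuzobfi*).
Since the final sound of *vitbusi* is /i/ (a vowel), it takes -se, giving *vitbusise*.
*jaz* — final sound /z/ (a consonant) → -ew → *jazew*.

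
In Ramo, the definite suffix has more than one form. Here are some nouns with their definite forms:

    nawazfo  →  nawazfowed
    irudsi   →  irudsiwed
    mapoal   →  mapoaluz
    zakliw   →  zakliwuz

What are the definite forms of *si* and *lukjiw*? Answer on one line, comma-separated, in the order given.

The pattern is consonant vs. vowel: -uz when the stem ends in a consonant (*mapoal*, *zakliw*); -wed when the stem ends in a vowel (*nawazfo*, *irudsi*).
*si* — final sound /i/ (a vowel) → -wed → *siwed*.
*lukjiw* — final sound /w/ (a consonant) → -uz → *lukjiwuz*.

siwed, lukjiwuz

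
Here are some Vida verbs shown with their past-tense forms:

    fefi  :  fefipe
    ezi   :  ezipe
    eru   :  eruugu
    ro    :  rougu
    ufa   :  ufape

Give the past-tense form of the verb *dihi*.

The suffix is conditioned by the last vowel: -ugu when the last vowel of the stem is a rounded vowel (*eru*, *ro*); -pe when the last vowel of the stem is an unrounded vowel (*fefi*, *ezi*, *ufa*).
The last vowel of *dihi* is /i/, which is an unrounded vowel, so the suffix is -pe, giving *dihipe*.

dihipe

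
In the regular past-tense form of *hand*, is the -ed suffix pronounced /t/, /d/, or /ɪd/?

The stem *hand* ends in /t/ or /d/.
The -ed suffix is realized as /ɪd/ after /t, d/; as /t/ after other voiceless consonants; and as /d/ after other voiced sounds.
So -ed on *hand* is pronounced /ɪd/.

/ɪd/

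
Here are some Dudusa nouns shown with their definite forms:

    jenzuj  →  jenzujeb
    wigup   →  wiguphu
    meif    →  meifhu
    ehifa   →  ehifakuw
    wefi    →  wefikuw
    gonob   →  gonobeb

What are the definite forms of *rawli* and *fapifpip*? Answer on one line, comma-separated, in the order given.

rawlikuw, fapifpiphu

Looking at the final sound of each stem: -hu when the stem ends in a voiceless consonant (*wigup*, *meif*); -eb when the stem ends in a voiced consonant (*jenzuj*, *gonob*); -kuw when the stem ends in a vowel (*ehifa*, *wefi*).
*rawli*: final sound = /i/, a vowel → -kuw → *rawlikuw*.
*fapifpip*: final sound = /p/, a voiceless consonant → -hu → *fapifpiphu*.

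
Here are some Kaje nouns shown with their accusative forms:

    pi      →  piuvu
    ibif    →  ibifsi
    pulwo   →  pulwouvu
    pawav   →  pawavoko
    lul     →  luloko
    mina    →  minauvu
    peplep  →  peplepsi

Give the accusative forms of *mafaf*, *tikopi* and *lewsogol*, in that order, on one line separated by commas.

mafafsi, tikopiuvu, lewsogoloko

Looking at the final sound of each stem: -si when the stem ends in a voiceless consonant (*ibif*, *peplep*); -oko when the stem ends in a voiced consonant (*pawav*, *lul*); -uvu when the stem ends in a vowel (*pi*, *pulwo*, *mina*).
*mafaf* — final sound /f/ (a voiceless consonant) → -si → *mafafsi*.
The final sound of *tikopi* is /i/, which is a vowel, so the suffix is -uvu, giving *tikopiuvu*.
The final sound of *lewsogol* is /l/, which is a voiced consonant, so the suffix is -oko, giving *lewsogoloko*.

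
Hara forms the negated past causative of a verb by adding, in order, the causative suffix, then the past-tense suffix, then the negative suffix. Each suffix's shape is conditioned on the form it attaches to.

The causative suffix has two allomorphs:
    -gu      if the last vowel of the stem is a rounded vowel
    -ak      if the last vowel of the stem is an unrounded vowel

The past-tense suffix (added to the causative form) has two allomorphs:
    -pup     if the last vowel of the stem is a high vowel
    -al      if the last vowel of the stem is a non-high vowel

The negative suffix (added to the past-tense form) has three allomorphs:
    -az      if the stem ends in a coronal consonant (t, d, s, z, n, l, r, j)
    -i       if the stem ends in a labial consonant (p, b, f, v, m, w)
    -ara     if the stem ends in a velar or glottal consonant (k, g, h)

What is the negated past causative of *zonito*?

zonitogupupi

*zonito* — last vowel /o/ (a rounded vowel) → -gu → *zonitogu*.
The causative form *zonitogu*: last vowel = /u/, a high vowel → -pup → *zonitogupup*.
The past-tense form *zonitogupup*: final consonant = /p/, labial → -i → *zonitogupupi*.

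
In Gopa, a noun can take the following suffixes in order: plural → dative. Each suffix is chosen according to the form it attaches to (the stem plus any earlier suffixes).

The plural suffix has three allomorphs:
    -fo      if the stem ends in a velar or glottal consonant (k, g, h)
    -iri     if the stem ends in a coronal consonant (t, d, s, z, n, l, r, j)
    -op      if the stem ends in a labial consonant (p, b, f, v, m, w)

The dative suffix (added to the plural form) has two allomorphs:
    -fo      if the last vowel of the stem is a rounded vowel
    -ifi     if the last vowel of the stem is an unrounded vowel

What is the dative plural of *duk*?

The final consonant of *duk* is /k/, which is velar/glottal, so the plural suffix is -fo, giving *dukfo*.
The plural form *dukfo* — last vowel /o/ (a rounded vowel) → -fo → *dukfofo*.

dukfofo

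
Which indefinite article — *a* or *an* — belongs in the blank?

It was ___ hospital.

The indefinite article is chosen by the initial *sound* of the following word, not its spelling.
*hospital* begins with the sound /h/ (h is pronounced) — a consonant sound.
So the article is *a*: It was a hospital.

a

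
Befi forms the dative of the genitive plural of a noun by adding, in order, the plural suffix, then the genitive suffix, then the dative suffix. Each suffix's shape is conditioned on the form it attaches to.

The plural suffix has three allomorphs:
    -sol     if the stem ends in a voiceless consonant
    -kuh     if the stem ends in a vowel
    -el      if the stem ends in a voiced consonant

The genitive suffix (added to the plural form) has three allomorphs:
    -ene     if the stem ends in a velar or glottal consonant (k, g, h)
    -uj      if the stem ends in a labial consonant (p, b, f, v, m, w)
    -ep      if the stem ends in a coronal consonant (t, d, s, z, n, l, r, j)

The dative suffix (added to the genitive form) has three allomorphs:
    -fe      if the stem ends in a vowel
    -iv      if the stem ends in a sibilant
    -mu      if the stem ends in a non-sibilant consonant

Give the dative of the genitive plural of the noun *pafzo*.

pafzokuhenefe

*pafzo* — final sound /o/ (a vowel) → -kuh → *pafzokuh*.
The plural form *pafzokuh* — final consonant /h/ (velar/glottal) → -ene → *pafzokuhene*.
The genitive form *pafzokuhene* — final sound /e/ (a vowel) → -fe → *pafzokuhenefe*.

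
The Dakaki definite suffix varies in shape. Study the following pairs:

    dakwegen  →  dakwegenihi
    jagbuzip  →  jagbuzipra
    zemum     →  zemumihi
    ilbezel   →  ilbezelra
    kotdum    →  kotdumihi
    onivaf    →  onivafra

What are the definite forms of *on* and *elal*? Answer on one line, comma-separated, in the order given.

The alternation tracks the final consonant of the stem — -ihi when the stem ends in a nasal (*dakwegen*, *zemum*, *kotdum*); -ra when the stem ends in a non-nasal consonant (*jagbuzip*, *ilbezel*, *onivaf*).
The final consonant of *on* is /n/, which is a nasal, so the suffix is -ihi, giving *onihi*.
Since the final consonant of *elal* is /l/ (non-nasal), it takes -ra, giving *elalra*.

onihi, elalra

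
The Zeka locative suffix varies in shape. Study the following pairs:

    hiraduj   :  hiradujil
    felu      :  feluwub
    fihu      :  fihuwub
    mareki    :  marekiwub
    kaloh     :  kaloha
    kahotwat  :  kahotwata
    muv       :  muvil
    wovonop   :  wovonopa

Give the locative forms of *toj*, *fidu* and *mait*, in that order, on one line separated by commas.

The alternation tracks the final sound of the stem — -a when the stem ends in a voiceless consonant (*kaloh*, *kahotwat*, *wovonop*); -il when the stem ends in a voiced consonant (*hiraduj*, *muv*); -wub when the stem ends in a vowel (*felu*, *fihu*, *mareki*).
Since the final sound of *toj* is /j/ (a voiced consonant), it takes -il, giving *tojil*.
*fidu*: final sound = /u/, a vowel → -wub → *fiduwub*.
*mait*: final sound = /t/, a voiceless consonant → -a → *maita*.

tojil, fiduwub, maita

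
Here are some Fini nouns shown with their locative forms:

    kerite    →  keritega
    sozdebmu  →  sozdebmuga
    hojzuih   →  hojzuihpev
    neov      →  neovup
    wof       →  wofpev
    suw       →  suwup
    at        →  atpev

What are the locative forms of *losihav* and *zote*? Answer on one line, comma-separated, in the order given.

Looking at the final sound of each stem: -pev when the stem ends in a voiceless consonant (*hojzuih*, *wof*, *at*); -up when the stem ends in a voiced consonant (*neov*, *suw*); -ga when the stem ends in a vowel (*kerite*, *sozdebmu*).
Since the final sound of *losihav* is /v/ (a voiced consonant), it takes -up, giving *losihavup*.
Since the final sound of *zote* is /e/ (a vowel), it takes -ga, giving *zotega*.

losihavup, zotega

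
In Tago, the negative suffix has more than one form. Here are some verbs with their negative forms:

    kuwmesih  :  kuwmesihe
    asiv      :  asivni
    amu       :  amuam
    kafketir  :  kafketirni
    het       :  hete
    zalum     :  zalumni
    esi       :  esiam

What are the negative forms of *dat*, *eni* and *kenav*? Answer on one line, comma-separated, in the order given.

date, eniam, kenavni

The pattern is voicing of the final sound: -e when the stem ends in a voiceless consonant (*kuwmesih*, *het*); -ni when the stem ends in a voiced consonant (*asiv*, *kafketir*, *zalum*); -am when the stem ends in a vowel (*amu*, *esi*).
Since the final sound of *dat* is /t/ (a voiceless consonant), it takes -e, giving *date*.
Since the final sound of *eni* is /i/ (a vowel), it takes -am, giving *eniam*.
The final sound of *kenav* is /v/, which is a voiced consonant, so the suffix is -ni, giving *kenavni*.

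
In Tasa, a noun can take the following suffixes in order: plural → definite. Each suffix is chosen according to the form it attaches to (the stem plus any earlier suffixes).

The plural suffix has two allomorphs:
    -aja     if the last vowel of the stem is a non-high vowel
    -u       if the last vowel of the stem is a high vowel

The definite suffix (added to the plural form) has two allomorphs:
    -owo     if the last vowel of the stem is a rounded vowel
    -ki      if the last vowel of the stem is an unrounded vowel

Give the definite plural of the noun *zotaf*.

The last vowel of *zotaf* is /a/, which is a non-high vowel, so the plural suffix is -aja, giving *zotafaja*.
The plural form *zotafaja*: last vowel = /a/, an unrounded vowel → -ki → *zotafajaki*.

zotafajaki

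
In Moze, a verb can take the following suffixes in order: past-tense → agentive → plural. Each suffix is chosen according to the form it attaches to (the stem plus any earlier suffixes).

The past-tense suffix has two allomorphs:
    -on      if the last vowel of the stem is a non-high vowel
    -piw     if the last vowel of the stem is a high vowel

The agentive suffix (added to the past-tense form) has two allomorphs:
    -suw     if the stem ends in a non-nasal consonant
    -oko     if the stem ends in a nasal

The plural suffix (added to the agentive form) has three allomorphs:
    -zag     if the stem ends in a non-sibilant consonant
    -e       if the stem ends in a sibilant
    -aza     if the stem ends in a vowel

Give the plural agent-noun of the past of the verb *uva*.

uvaonokoaza

*uva* — last vowel /a/ (a non-high vowel) → -on → *uvaon*.
The past-tense form *uvaon* — final consonant /n/ (a nasal) → -oko → *uvaonoko*.
The final sound of the agentive form *uvaonoko* is /o/, which is a vowel, so the plural suffix is -aza, giving *uvaonokoaza*.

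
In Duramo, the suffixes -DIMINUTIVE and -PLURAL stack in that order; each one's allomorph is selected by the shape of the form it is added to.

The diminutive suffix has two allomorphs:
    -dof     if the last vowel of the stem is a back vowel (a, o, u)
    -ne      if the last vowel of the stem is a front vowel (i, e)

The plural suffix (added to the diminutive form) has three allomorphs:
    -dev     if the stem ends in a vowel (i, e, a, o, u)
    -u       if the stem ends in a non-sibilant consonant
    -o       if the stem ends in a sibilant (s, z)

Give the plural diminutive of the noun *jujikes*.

jujikesnedev

The last vowel of *jujikes* is /e/, which is a front vowel, so the diminutive suffix is -ne, giving *jujikesne*.
The diminutive form *jujikesne*: final sound = /e/, a vowel → -dev → *jujikesnedev*.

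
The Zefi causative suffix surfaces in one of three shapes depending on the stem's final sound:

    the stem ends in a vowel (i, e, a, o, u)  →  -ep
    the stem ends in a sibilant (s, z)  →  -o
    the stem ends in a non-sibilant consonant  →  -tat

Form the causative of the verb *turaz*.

*turaz*: final sound = /z/, a sibilant → -o → *turazo*.

turazo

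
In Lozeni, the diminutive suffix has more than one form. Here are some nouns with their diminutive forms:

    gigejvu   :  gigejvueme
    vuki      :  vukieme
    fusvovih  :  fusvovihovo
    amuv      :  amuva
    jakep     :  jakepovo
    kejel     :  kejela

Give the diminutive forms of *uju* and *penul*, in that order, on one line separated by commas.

The pattern is voicing of the final sound: -ovo when the stem ends in a voiceless consonant (*fusvovih*, *jakep*); -a when the stem ends in a voiced consonant (*amuv*, *kejel*); -eme when the stem ends in a vowel (*gigejvu*, *vuki*).
Since the final sound of *uju* is /u/ (a vowel), it takes -eme, giving *ujueme*.
*penul*: final sound = /l/, a voiced consonant → -a → *penula*.

ujueme, penula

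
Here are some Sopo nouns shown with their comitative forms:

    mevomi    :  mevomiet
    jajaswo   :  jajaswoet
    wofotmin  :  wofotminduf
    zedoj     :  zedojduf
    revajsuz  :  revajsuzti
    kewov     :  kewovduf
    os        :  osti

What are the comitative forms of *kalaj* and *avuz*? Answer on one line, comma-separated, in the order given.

The alternation tracks the final sound of the stem — -ti when the stem ends in a sibilant (*revajsuz*, *os*); -duf when the stem ends in a non-sibilant consonant (*wofotmin*, *zedoj*, *kewov*); -et when the stem ends in a vowel (*mevomi*, *jajaswo*).
*kalaj* — final sound /j/ (a non-sibilant consonant) → -duf → *kalajduf*.
*avuz* — final sound /z/ (a sibilant) → -ti → *avuzti*.

kalajduf, avuzti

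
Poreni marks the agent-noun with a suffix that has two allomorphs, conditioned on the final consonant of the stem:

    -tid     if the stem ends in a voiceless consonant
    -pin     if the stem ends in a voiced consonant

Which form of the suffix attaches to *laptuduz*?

-pin

*laptuduz*: final consonant = /z/, voiced → -pin.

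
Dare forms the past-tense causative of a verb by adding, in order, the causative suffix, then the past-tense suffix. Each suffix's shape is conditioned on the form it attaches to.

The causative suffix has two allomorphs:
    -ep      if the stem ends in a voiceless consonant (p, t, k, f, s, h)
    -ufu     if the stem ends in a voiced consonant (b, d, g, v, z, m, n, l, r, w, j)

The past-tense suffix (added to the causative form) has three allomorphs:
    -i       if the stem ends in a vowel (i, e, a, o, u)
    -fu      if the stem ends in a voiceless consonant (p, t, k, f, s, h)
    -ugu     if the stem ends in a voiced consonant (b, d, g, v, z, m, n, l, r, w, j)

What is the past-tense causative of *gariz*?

The final consonant of *gariz* is /z/, which is voiced, so the causative suffix is -ufu, giving *garizufu*.
Since the final sound of the causative form *garizufu* is /u/ (a vowel), it takes -i, giving *garizufui*.

garizufui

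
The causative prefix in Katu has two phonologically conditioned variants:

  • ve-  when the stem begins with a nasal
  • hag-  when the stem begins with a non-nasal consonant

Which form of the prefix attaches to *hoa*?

The first consonant of *hoa* is /h/, which is non-nasal, so the prefix is hag-.

hag-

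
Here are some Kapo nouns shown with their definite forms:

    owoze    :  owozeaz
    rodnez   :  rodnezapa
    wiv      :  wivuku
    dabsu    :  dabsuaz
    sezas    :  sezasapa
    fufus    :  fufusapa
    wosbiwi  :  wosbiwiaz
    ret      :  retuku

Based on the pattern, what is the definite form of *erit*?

The pattern is sibilance of the final sound: -apa when the stem ends in a sibilant (*rodnez*, *sezas*, *fufus*); -uku when the stem ends in a non-sibilant consonant (*wiv*, *ret*); -az when the stem ends in a vowel (*owoze*, *dabsu*, *wosbiwi*).
*erit*: final sound = /t/, a non-sibilant consonant → -uku → *erituku*.

erituku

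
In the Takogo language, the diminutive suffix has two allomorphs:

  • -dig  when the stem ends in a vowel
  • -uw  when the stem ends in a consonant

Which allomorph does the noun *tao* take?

-dig

*tao* — final sound /o/ (a vowel) → -dig.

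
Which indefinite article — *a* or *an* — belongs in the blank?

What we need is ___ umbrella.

an

The indefinite article is chosen by the initial *sound* of the following word, not its spelling.
*umbrella* begins with the sound /ʌ/ (u pronounced /ʌ/) — a vowel sound.
So the article is *an*: What we need is an umbrella.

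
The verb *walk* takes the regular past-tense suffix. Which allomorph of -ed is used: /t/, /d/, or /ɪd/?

/t/

The stem *walk* ends in a voiceless consonant other than /t/.
The -ed suffix is realized as /ɪd/ after /t, d/; as /t/ after other voiceless consonants; and as /d/ after other voiced sounds.
So -ed on *walk* is pronounced /t/.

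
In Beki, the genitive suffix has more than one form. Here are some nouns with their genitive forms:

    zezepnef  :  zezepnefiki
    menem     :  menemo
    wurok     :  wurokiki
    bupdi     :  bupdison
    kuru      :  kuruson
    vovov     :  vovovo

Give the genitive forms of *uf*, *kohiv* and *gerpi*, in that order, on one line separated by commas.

The pattern is voicing of the final sound: -iki when the stem ends in a voiceless consonant (*zezepnef*, *wurok*); -o when the stem ends in a voiced consonant (*menem*, *vovov*); -son when the stem ends in a vowel (*bupdi*, *kuru*).
The final sound of *uf* is /f/, which is a voiceless consonant, so the suffix is -iki, giving *ufiki*.
Since the final sound of *kohiv* is /v/ (a voiced consonant), it takes -o, giving *kohivo*.
The final sound of *gerpi* is /i/, which is a vowel, so the suffix is -son, giving *gerpison*.

ufiki, kohivo, gerpison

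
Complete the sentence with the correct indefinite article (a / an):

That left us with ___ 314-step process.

a

The indefinite article is chosen by the initial *sound* of the following word, not its spelling.
The number *314* is spoken "three hundred …", beginning with /θriː/ — a consonant sound.
So the article is *a*: That left us with a 314-step process.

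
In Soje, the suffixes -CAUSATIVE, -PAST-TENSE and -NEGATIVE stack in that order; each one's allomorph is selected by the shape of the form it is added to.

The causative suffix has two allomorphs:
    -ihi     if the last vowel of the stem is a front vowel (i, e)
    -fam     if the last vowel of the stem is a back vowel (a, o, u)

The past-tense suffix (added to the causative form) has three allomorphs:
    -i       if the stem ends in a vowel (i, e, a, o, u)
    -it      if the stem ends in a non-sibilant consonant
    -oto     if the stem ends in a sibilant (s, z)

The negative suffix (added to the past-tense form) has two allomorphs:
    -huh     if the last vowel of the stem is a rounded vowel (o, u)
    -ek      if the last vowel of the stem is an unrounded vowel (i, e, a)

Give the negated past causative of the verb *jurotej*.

jurotejihiiek

Since the last vowel of *jurotej* is /e/ (a front vowel), it takes -ihi, giving *jurotejihi*.
Since the final sound of the causative form *jurotejihi* is /i/ (a vowel), it takes -i, giving *jurotejihii*.
The last vowel of the past-tense form *jurotejihii* is /i/, which is an unrounded vowel, so the negative suffix is -ek, giving *jurotejihiiek*.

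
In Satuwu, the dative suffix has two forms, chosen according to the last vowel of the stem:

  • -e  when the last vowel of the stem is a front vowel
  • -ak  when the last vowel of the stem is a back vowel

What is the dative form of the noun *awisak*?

awisakak

Since the last vowel of *awisak* is /a/ (a back vowel), it takes -ak, giving *awisakak*.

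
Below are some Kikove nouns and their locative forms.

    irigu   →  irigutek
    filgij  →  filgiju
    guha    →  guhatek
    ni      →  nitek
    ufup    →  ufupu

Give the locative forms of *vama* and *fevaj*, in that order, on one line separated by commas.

Looking at the final sound of each stem: -u when the stem ends in a consonant (*filgij*, *ufup*); -tek when the stem ends in a vowel (*irigu*, *guha*, *ni*).
*vama*: final sound = /a/, a vowel → -tek → *vamatek*.
Since the final sound of *fevaj* is /j/ (a consonant), it takes -u, giving *fevaju*.

vamatek, fevaju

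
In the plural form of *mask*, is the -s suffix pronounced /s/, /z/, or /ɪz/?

/s/

The stem *mask* ends in a voiceless non-sibilant consonant.
The plural suffix surfaces as /ɪz/ after sibilants, /s/ after other voiceless consonants, and /z/ after other voiced sounds.
So the plural -s on *mask* is pronounced /s/.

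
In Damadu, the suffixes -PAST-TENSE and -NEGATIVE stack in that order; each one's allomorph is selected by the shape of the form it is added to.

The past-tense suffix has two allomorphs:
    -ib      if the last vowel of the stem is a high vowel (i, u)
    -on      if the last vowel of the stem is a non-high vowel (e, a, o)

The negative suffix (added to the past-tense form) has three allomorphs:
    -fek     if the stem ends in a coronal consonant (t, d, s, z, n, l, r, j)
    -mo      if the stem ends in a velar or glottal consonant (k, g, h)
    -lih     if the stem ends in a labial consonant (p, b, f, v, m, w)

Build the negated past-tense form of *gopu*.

*gopu* — last vowel /u/ (a high vowel) → -ib → *gopuib*.
The past-tense form *gopuib* — final consonant /b/ (labial) → -lih → *gopuiblih*.

gopuiblih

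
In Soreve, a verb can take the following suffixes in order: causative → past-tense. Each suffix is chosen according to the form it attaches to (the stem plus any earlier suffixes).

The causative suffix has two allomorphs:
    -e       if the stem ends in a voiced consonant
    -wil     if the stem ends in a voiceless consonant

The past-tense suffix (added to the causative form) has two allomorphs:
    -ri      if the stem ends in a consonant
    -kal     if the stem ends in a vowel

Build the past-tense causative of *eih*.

eihwilri

*eih*: final consonant = /h/, voiceless → -wil → *eihwil*.
The causative form *eihwil*: final sound = /l/, a consonant → -ri → *eihwilri*.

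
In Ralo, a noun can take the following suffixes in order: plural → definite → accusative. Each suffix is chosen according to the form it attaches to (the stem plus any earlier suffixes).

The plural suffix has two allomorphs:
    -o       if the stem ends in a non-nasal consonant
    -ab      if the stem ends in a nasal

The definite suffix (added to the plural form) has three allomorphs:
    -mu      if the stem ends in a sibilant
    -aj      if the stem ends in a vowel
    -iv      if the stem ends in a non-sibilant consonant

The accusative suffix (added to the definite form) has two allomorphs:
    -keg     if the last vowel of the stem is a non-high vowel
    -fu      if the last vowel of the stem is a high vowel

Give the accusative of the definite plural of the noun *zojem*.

*zojem* — final consonant /m/ (a nasal) → -ab → *zojemab*.
Since the final sound of the plural form *zojemab* is /b/ (a non-sibilant consonant), it takes -iv, giving *zojemabiv*.
The definite form *zojemabiv*: last vowel = /i/, a high vowel → -fu → *zojemabivfu*.

zojemabivfu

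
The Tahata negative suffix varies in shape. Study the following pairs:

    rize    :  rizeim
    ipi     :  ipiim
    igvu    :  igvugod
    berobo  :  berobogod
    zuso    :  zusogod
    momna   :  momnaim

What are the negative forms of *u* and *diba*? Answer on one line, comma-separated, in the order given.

The suffix is conditioned by the last vowel: -god when the last vowel of the stem is a rounded vowel (*igvu*, *berobo*, *zuso*); -im when the last vowel of the stem is an unrounded vowel (*rize*, *ipi*, *momna*).
Since the last vowel of *u* is /u/ (a rounded vowel), it takes -god, giving *ugod*.
The last vowel of *diba* is /a/, which is an unrounded vowel, so the suffix is -im, giving *dibaim*.

ugod, dibaim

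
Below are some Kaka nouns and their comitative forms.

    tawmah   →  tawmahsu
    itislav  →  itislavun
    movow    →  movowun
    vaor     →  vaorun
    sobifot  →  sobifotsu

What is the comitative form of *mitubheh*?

Looking at the final consonant of each stem: -su when the stem ends in a voiceless consonant (*tawmah*, *sobifot*); -un when the stem ends in a voiced consonant (*itislav*, *movow*, *vaor*).
*mitubheh*: final consonant = /h/, voiceless → -su → *mitubhehsu*.

mitubhehsu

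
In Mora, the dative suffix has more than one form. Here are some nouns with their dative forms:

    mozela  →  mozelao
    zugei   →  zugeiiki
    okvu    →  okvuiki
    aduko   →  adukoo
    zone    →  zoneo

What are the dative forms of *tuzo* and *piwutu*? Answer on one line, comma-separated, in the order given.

tuzoo, piwutuiki

Looking at the last vowel of each stem: -iki when the last vowel of the stem is a high vowel (*zugei*, *okvu*); -o when the last vowel of the stem is a non-high vowel (*mozela*, *aduko*, *zone*).
*tuzo*: last vowel = /o/, a non-high vowel → -o → *tuzoo*.
Since the last vowel of *piwutu* is /u/ (a high vowel), it takes -iki, giving *piwutuiki*.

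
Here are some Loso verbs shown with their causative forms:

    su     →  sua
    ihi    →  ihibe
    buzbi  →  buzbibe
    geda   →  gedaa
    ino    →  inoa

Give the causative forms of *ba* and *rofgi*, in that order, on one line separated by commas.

The alternation tracks the last vowel of the stem — -be when the last vowel of the stem is a front vowel (*ihi*, *buzbi*); -a when the last vowel of the stem is a back vowel (*su*, *geda*, *ino*).
The last vowel of *ba* is /a/, which is a back vowel, so the suffix is -a, giving *baa*.
*rofgi* — last vowel /i/ (a front vowel) → -be → *rofgibe*.

baa, rofgibe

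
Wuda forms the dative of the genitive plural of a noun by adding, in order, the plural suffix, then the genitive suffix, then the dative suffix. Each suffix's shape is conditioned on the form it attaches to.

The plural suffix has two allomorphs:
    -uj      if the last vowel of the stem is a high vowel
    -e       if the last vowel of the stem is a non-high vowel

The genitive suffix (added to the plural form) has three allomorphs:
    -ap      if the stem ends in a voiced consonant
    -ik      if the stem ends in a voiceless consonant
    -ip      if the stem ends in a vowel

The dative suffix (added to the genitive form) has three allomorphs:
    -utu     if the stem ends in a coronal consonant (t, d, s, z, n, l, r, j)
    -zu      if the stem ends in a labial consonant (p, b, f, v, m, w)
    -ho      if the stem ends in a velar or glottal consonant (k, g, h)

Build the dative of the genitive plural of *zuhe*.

*zuhe*: last vowel = /e/, a non-high vowel → -e → *zuhee*.
The plural form *zuhee*: final sound = /e/, a vowel → -ip → *zuheeip*.
Since the final consonant of the genitive form *zuheeip* is /p/ (labial), it takes -zu, giving *zuheeipzu*.

zuheeipzu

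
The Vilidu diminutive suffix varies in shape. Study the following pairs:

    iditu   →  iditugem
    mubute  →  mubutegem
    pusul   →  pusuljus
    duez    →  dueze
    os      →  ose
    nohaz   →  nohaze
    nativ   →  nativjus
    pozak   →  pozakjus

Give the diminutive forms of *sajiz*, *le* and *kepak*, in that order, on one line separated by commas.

sajize, legem, kepakjus

The alternation tracks the final sound of the stem — -e when the stem ends in a sibilant (*duez*, *os*, *nohaz*); -jus when the stem ends in a non-sibilant consonant (*pusul*, *nativ*, *pozak*); -gem when the stem ends in a vowel (*iditu*, *mubute*).
Since the final sound of *sajiz* is /z/ (a sibilant), it takes -e, giving *sajize*.
The final sound of *le* is /e/, which is a vowel, so the suffix is -gem, giving *legem*.
*kepak* — final sound /k/ (a non-sibilant consonant) → -jus → *kepakjus*.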